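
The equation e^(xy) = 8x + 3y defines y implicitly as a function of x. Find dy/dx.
Differentiate both sides with respect to x, treating y as y(x). By the chain rule, any term containing y contributes a factor of y' = dy/dx when we differentiate it.

Move every term to one side and write the relation as F(x, y) = 0. Term by term,
  d/dx[-8x] = -8
  d/dx[-3y] = -3·y'
  d/dx[e^(xy)] = (x·y' + y)·e^(xy)

The pieces without y' make up ∂F/∂x and the coefficient of y' is ∂F/∂y:
  ∂F/∂x = y·e^(xy) - 8,
  ∂F/∂y = x·e^(xy) - 3.

Since d/dx[F] = ∂F/∂x + (∂F/∂y)·y' = 0, solve for y':
  (∂F/∂y)·y' = -∂F/∂x
  dy/dx = -(∂F/∂x)/(∂F/∂y) = -(y·e^(xy) - 8)/(x·e^(xy) - 3) = (-y·e^(xy) + 8)/(x·e^(xy) - 3)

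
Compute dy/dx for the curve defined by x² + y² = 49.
Take d/dx of both sides. Since y is implicitly a function of x, the chain rule attaches a y' = dy/dx factor whenever we differentiate through y.

Set F(x, y) = (left side) − (right side), so the curve is F = 0. Differentiating each term of F:
  d/dx[x^2] = 2x
  d/dx[y^2] = 2y·y'
  d/dx[-49] = 0

Collecting, the y'-free part is the partial derivative in x and the y' coefficient is the partial derivative in y:
  ∂F/∂x = 2x
  ∂F/∂y = 2y

so d/dx[F(x, y(x))] = ∂F/∂x + (∂F/∂y)·y' = 0. Rearranging,
  dy/dx = -(∂F/∂x)/(∂F/∂y) = -(2x)/(2y) = -x/y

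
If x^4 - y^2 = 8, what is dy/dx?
Differentiate the relation implicitly: treat y = y(x) and apply the chain rule, so every y-derivative picks up a y' = dy/dx factor.

With everything moved to the left-hand side, differentiate term by term:
  d/dx[x^4] = 4x^3
  d/dx[-y^2] = -2y·y'
  d/dx[-8] = 0

Separating the contributions that come from x directly and those that come through y:
  without y':      4x^3
  multiplying y':  -2y

so (4x^3) + (-2y)·y' = 0, and therefore
  dy/dx = -(4x^3)/(-2y) = 2x^3/y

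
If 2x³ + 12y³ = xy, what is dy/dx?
Differentiate both sides with respect to x, treating y as y(x). By the chain rule, any term containing y contributes a factor of y' = dy/dx when we differentiate it.

Move every term to one side and write the relation as F(x, y) = 0. Term by term,
  d/dx[2x^3] = 6x^2
  d/dx[-xy] = -x·y' - y
  d/dx[12y^3] = 36y^2·y'

The pieces without y' make up ∂F/∂x and the coefficient of y' is ∂F/∂y:
  ∂F/∂x = 6x^2 - y,
  ∂F/∂y = -x + 36y^2.

Since d/dx[F] = ∂F/∂x + (∂F/∂y)·y' = 0, solve for y':
  (∂F/∂y)·y' = -∂F/∂x
  dy/dx = -(∂F/∂x)/(∂F/∂y) = -(6x^2 - y)/(-x + 36y^2) = (6x^2 - y)/(x - 36y^2)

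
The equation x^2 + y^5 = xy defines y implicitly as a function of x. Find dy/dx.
Differentiate the relation implicitly: treat y = y(x) and apply the chain rule, so every y-derivative picks up a y' = dy/dx factor.

With everything moved to the left-hand side, differentiate term by term:
  d/dx[x^2] = 2x
  d/dx[-xy] = -x·y' - y
  d/dx[y^5] = 5y^4·y'

Separating the contributions that come from x directly and those that come through y:
  without y':      2x - y
  multiplying y':  -x + 5y^4

so (2x - y) + (-x + 5y^4)·y' = 0, and therefore
  dy/dx = -(2x - y)/(-x + 5y^4) = (2x - y)/(x - 5y^4)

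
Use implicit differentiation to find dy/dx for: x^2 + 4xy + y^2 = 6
Take d/dx of both sides. Since y is implicitly a function of x, the chain rule attaches a y' = dy/dx factor whenever we differentiate through y.

Set F(x, y) = (left side) − (right side), so the curve is F = 0. Differentiating each term of F:
  d/dx[x^2] = 2x
  d/dx[4xy] = 4x·y' + 4y
  d/dx[y^2] = 2y·y'
  d/dx[-6] = 0

Collecting, the y'-free part is the partial derivative in x and the y' coefficient is the partial derivative in y:
  ∂F/∂x = 2x + 4y
  ∂F/∂y = 4x + 2y

so d/dx[F(x, y(x))] = ∂F/∂x + (∂F/∂y)·y' = 0. Rearranging,
  dy/dx = -(∂F/∂x)/(∂F/∂y) = -(2x + 4y)/(4x + 2y) = (-x - 2y)/(2x + y)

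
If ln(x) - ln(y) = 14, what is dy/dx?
Differentiate the relation implicitly: treat y = y(x) and apply the chain rule, so every y-derivative picks up a y' = dy/dx factor.

With everything moved to the left-hand side, differentiate term by term:
  d/dx[ln(x)] = 1/x
  d/dx[-ln(y)] = -y'/y
  d/dx[-14] = 0

Separating the contributions that come from x directly and those that come through y:
  without y':      1/x
  multiplying y':  -1/y

so (1/x) + (-1/y)·y' = 0, and therefore
  dy/dx = -(1/x)/(-1/y) = y/x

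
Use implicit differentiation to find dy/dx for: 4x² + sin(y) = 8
Take d/dx of both sides. Since y is implicitly a function of x, the chain rule attaches a y' = dy/dx factor whenever we differentiate through y.

Set F(x, y) = (left side) − (right side), so the curve is F = 0. Differentiating each term of F:
  d/dx[4x^2] = 8x
  d/dx[sin(y)] = y'·cos(y)
  d/dx[-8] = 0

Collecting, the y'-free part is the partial derivative in x and the y' coefficient is the partial derivative in y:
  ∂F/∂x = 8x
  ∂F/∂y = cos(y)

so d/dx[F(x, y(x))] = ∂F/∂x + (∂F/∂y)·y' = 0. Rearranging,
  dy/dx = -(∂F/∂x)/(∂F/∂y) = -(8x)/(cos(y)) = -8x/cos(y)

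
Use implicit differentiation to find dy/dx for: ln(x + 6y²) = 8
Differentiate the relation implicitly: treat y = y(x) and apply the chain rule, so every y-derivative picks up a y' = dy/dx factor.

With everything moved to the left-hand side, differentiate term by term:
  d/dx[ln(x + 6y^2)] = (12y·y' + 1)/(x + 6y^2)
  d/dx[-8] = 0

Separating the contributions that come from x directly and those that come through y:
  without y':      1/(x + 6y^2)
  multiplying y':  12y/(x + 6y^2)

so (1/(x + 6y^2)) + (12y/(x + 6y^2))·y' = 0, and therefore
  dy/dx = -(1/(x + 6y^2))/(12y/(x + 6y^2)) = -1/(12y)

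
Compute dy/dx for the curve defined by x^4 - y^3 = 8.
Take d/dx of both sides. Since y is implicitly a function of x, the chain rule attaches a y' = dy/dx factor whenever we differentiate through y.

Set F(x, y) = (left side) − (right side), so the curve is F = 0. Differentiating each term of F:
  d/dx[x^4] = 4x^3
  d/dx[-y^3] = -3y^2·y'
  d/dx[-8] = 0

Collecting, the y'-free part is the partial derivative in x and the y' coefficient is the partial derivative in y:
  ∂F/∂x = 4x^3
  ∂F/∂y = -3y^2

so d/dx[F(x, y(x))] = ∂F/∂x + (∂F/∂y)·y' = 0. Rearranging,
  dy/dx = -(∂F/∂x)/(∂F/∂y) = -(4x^3)/(-3y^2) = 4x^3/(3y^2)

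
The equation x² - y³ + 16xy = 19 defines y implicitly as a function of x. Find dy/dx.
Differentiate both sides with respect to x, treating y as y(x). By the chain rule, any term containing y contributes a factor of y' = dy/dx when we differentiate it.

Move every term to one side and write the relation as F(x, y) = 0. Term by term,
  d/dx[x^2] = 2x
  d/dx[16xy] = 16x·y' + 16y
  d/dx[-y^3] = -3y^2·y'
  d/dx[-19] = 0

The pieces without y' make up ∂F/∂x and the coefficient of y' is ∂F/∂y:
  ∂F/∂x = 2x + 16y,
  ∂F/∂y = 16x - 3y^2.

Since d/dx[F] = ∂F/∂x + (∂F/∂y)·y' = 0, solve for y':
  (∂F/∂y)·y' = -∂F/∂x
  dy/dx = -(∂F/∂x)/(∂F/∂y) = -(2x + 16y)/(16x - 3y^2) = 2(-x - 8y)/(16x - 3y^2)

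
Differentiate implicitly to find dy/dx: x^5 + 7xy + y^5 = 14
Differentiate the relation implicitly: treat y = y(x) and apply the chain rule, so every y-derivative picks up a y' = dy/dx factor.

With everything moved to the left-hand side, differentiate term by term:
  d/dx[x^5] = 5x^4
  d/dx[7xy] = 7x·y' + 7y
  d/dx[y^5] = 5y^4·y'
  d/dx[-14] = 0

Separating the contributions that come from x directly and those that come through y:
  without y':      5x^4 + 7y
  multiplying y':  7x + 5y^4

so (5x^4 + 7y) + (7x + 5y^4)·y' = 0, and therefore
  dy/dx = -(5x^4 + 7y)/(7x + 5y^4) = (-5x^4 - 7y)/(7x + 5y^4)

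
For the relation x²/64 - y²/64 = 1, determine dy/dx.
Apply d/dx to both sides, remembering that y depends on x. Each occurrence of y therefore brings in a y' = dy/dx via the chain rule.

With F(x, y) equal to the left-hand side minus the right, differentiate F term by term:
  d/dx[x^2/64] = x/32
  d/dx[-y^2/64] = -y·y'/32
  d/dx[-1] = 0
Adding these up, d/dx[F] = 0 becomes
  (x/32) + (-y/32)·y' = 0,
so isolating y',
  dy/dx = -(x/32)/(-y/32) = x/y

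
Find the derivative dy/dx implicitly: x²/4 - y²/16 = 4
Differentiate the relation implicitly: treat y = y(x) and apply the chain rule, so every y-derivative picks up a y' = dy/dx factor.

With everything moved to the left-hand side, differentiate term by term:
  d/dx[x^2/4] = x/2
  d/dx[-y^2/16] = -y·y'/8
  d/dx[-4] = 0

Separating the contributions that come from x directly and those that come through y:
  without y':      x/2
  multiplying y':  -y/8

so (x/2) + (-y/8)·y' = 0, and therefore
  dy/dx = -(x/2)/(-y/8) = 4x/y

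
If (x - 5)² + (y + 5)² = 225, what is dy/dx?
Differentiate both sides with respect to x, treating y as y(x). By the chain rule, any term containing y contributes a factor of y' = dy/dx when we differentiate it.

Move every term to one side and write the relation as F(x, y) = 0. Term by term,
  d/dx[(x - 5)^2] = 2x - 10
  d/dx[(y + 5)^2] = 2·y'(y + 5)
  d/dx[-225] = 0

The pieces without y' make up ∂F/∂x and the coefficient of y' is ∂F/∂y:
  ∂F/∂x = 2x - 10,
  ∂F/∂y = 2y + 10.

Since d/dx[F] = ∂F/∂x + (∂F/∂y)·y' = 0, solve for y':
  (∂F/∂y)·y' = -∂F/∂x
  dy/dx = -(∂F/∂x)/(∂F/∂y) = -(2x - 10)/(2y + 10) = (5 - x)/(y + 5)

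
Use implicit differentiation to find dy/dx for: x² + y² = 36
Take d/dx of both sides. Since y is implicitly a function of x, the chain rule attaches a y' = dy/dx factor whenever we differentiate through y.

Set F(x, y) = (left side) − (right side), so the curve is F = 0. Differentiating each term of F:
  d/dx[x^2] = 2x
  d/dx[y^2] = 2y·y'
  d/dx[-36] = 0

Collecting, the y'-free part is the partial derivative in x and the y' coefficient is the partial derivative in y:
  ∂F/∂x = 2x
  ∂F/∂y = 2y

so d/dx[F(x, y(x))] = ∂F/∂x + (∂F/∂y)·y' = 0. Rearranging,
  dy/dx = -(∂F/∂x)/(∂F/∂y) = -(2x)/(2y) = -x/y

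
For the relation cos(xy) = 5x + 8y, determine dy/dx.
Apply d/dx to both sides, remembering that y depends on x. Each occurrence of y therefore brings in a y' = dy/dx via the chain rule.

With F(x, y) equal to the left-hand side minus the right, differentiate F term by term:
  d/dx[-5x] = -5
  d/dx[-8y] = -8·y'
  d/dx[cos(xy)] = -(x·y' + y)·sin(xy)
Adding these up, d/dx[F] = 0 becomes
  (-y·sin(xy) - 5) + (-x·sin(xy) - 8)·y' = 0,
so isolating y',
  dy/dx = -(-y·sin(xy) - 5)/(-x·sin(xy) - 8) = -(y·sin(xy) + 5)/(x·sin(xy) + 8)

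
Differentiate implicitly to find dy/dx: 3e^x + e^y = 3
Differentiate the relation implicitly: treat y = y(x) and apply the chain rule, so every y-derivative picks up a y' = dy/dx factor.

With everything moved to the left-hand side, differentiate term by term:
  d/dx[3e^(x)] = 3e^(x)
  d/dx[e^(y)] = y'·e^(y)
  d/dx[-3] = 0

Separating the contributions that come from x directly and those that come through y:
  without y':      3e^(x)
  multiplying y':  e^(y)

so (3e^(x)) + (e^(y))·y' = 0, and therefore
  dy/dx = -(3e^(x))/(e^(y)) = -3e^(x - y)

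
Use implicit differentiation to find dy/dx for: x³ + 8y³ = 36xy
Differentiate both sides with respect to x, treating y as y(x). By the chain rule, any term containing y contributes a factor of y' = dy/dx when we differentiate it.

Move every term to one side and write the relation as F(x, y) = 0. Term by term,
  d/dx[x^3] = 3x^2
  d/dx[-36xy] = -36x·y' - 36y
  d/dx[8y^3] = 24y^2·y'

The pieces without y' make up ∂F/∂x and the coefficient of y' is ∂F/∂y:
  ∂F/∂x = 3x^2 - 36y,
  ∂F/∂y = -36x + 24y^2.

Since d/dx[F] = ∂F/∂x + (∂F/∂y)·y' = 0, solve for y':
  (∂F/∂y)·y' = -∂F/∂x
  dy/dx = -(∂F/∂x)/(∂F/∂y) = -(3x^2 - 36y)/(-36x + 24y^2) = (x^2 - 12y)/(4(3x - 2y^2))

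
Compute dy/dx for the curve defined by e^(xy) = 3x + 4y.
Differentiate both sides with respect to x, treating y as y(x). By the chain rule, any term containing y contributes a factor of y' = dy/dx when we differentiate it.

Move every term to one side and write the relation as F(x, y) = 0. Term by term,
  d/dx[-3x] = -3
  d/dx[-4y] = -4·y'
  d/dx[e^(xy)] = (x·y' + y)·e^(xy)

The pieces without y' make up ∂F/∂x and the coefficient of y' is ∂F/∂y:
  ∂F/∂x = y·e^(xy) - 3,
  ∂F/∂y = x·e^(xy) - 4.

Since d/dx[F] = ∂F/∂x + (∂F/∂y)·y' = 0, solve for y':
  (∂F/∂y)·y' = -∂F/∂x
  dy/dx = -(∂F/∂x)/(∂F/∂y) = -(y·e^(xy) - 3)/(x·e^(xy) - 4) = (-y·e^(xy) + 3)/(x·e^(xy) - 4)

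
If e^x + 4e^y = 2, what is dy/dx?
Apply d/dx to both sides, remembering that y depends on x. Each occurrence of y therefore brings in a y' = dy/dx via the chain rule.

With F(x, y) equal to the left-hand side minus the right, differentiate F term by term:
  d/dx[e^(x)] = e^(x)
  d/dx[4e^(y)] = 4·y'·e^(y)
  d/dx[-2] = 0
Adding these up, d/dx[F] = 0 becomes
  (e^(x)) + (4e^(y))·y' = 0,
so isolating y',
  dy/dx = -(e^(x))/(4e^(y)) = -e^(x - y)/4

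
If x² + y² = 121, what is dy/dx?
Differentiate both sides with respect to x, treating y as y(x). By the chain rule, any term containing y contributes a factor of y' = dy/dx when we differentiate it.

Move every term to one side and write the relation as F(x, y) = 0. Term by term,
  d/dx[x^2] = 2x
  d/dx[y^2] = 2y·y'
  d/dx[-121] = 0

The pieces without y' make up ∂F/∂x and the coefficient of y' is ∂F/∂y:
  ∂F/∂x = 2x,
  ∂F/∂y = 2y.

Since d/dx[F] = ∂F/∂x + (∂F/∂y)·y' = 0, solve for y':
  (∂F/∂y)·y' = -∂F/∂x
  dy/dx = -(∂F/∂x)/(∂F/∂y) = -(2x)/(2y) = -x/y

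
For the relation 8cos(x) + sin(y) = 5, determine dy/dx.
Differentiate the relation implicitly: treat y = y(x) and apply the chain rule, so every y-derivative picks up a y' = dy/dx factor.

With everything moved to the left-hand side, differentiate term by term:
  d/dx[sin(y)] = y'·cos(y)
  d/dx[8cos(x)] = -8sin(x)
  d/dx[-5] = 0

Separating the contributions that come from x directly and those that come through y:
  without y':      -8sin(x)
  multiplying y':  cos(y)

so (-8sin(x)) + (cos(y))·y' = 0, and therefore
  dy/dx = -(-8sin(x))/(cos(y)) = 8sin(x)/cos(y)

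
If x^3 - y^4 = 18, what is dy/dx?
Differentiate the relation implicitly: treat y = y(x) and apply the chain rule, so every y-derivative picks up a y' = dy/dx factor.

With everything moved to the left-hand side, differentiate term by term:
  d/dx[x^3] = 3x^2
  d/dx[-y^4] = -4y^3·y'
  d/dx[-18] = 0

Separating the contributions that come from x directly and those that come through y:
  without y':      3x^2
  multiplying y':  -4y^3

so (3x^2) + (-4y^3)·y' = 0, and therefore
  dy/dx = -(3x^2)/(-4y^3) = 3x^2/(4y^3)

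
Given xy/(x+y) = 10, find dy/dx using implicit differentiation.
Apply d/dx to both sides, remembering that y depends on x. Each occurrence of y therefore brings in a y' = dy/dx via the chain rule.

With F(x, y) equal to the left-hand side minus the right, differentiate F term by term:
  d/dx[xy/(x + y)] = xy(-y' - 1)/(x + y)^2 + x·y'/(x + y) + y/(x + y)
  d/dx[-10] = 0
Adding these up, d/dx[F] = 0 becomes
  (-xy/(x + y)^2 + y/(x + y)) + (-xy/(x + y)^2 + x/(x + y))·y' = 0,
so isolating y',
  dy/dx = -(-xy/(x + y)^2 + y/(x + y))/(-xy/(x + y)^2 + x/(x + y))
        = -(y^2/(x + y)^2)/(x^2/(x + y)^2) = -y^2/x^2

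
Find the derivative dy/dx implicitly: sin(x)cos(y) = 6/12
Take d/dx of both sides. Since y is implicitly a function of x, the chain rule attaches a y' = dy/dx factor whenever we differentiate through y.

Set F(x, y) = (left side) − (right side), so the curve is F = 0. Differentiating each term of F:
  d/dx[sin(x)·cos(y)] = -y'·sin(x)·sin(y) + cos(x)·cos(y)
  d/dx[-1/2] = 0

Collecting, the y'-free part is the partial derivative in x and the y' coefficient is the partial derivative in y:
  ∂F/∂x = cos(x)·cos(y)
  ∂F/∂y = -sin(x)·sin(y)

so d/dx[F(x, y(x))] = ∂F/∂x + (∂F/∂y)·y' = 0. Rearranging,
  dy/dx = -(∂F/∂x)/(∂F/∂y) = -(cos(x)·cos(y))/(-sin(x)·sin(y)) = 1/(tan(x)·tan(y))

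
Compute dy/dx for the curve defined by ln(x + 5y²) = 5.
Apply d/dx to both sides, remembering that y depends on x. Each occurrence of y therefore brings in a y' = dy/dx via the chain rule.

With F(x, y) equal to the left-hand side minus the right, differentiate F term by term:
  d/dx[ln(x + 5y^2)] = (10y·y' + 1)/(x + 5y^2)
  d/dx[-5] = 0
Adding these up, d/dx[F] = 0 becomes
  (1/(x + 5y^2)) + (10y/(x + 5y^2))·y' = 0,
so isolating y',
  dy/dx = -(1/(x + 5y^2))/(10y/(x + 5y^2)) = -1/(10y)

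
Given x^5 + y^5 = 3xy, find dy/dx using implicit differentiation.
Differentiate the relation implicitly: treat y = y(x) and apply the chain rule, so every y-derivative picks up a y' = dy/dx factor.

With everything moved to the left-hand side, differentiate term by term:
  d/dx[x^5] = 5x^4
  d/dx[-3xy] = -3x·y' - 3y
  d/dx[y^5] = 5y^4·y'

Separating the contributions that come from x directly and those that come through y:
  without y':      5x^4 - 3y
  multiplying y':  -3x + 5y^4

so (5x^4 - 3y) + (-3x + 5y^4)·y' = 0, and therefore
  dy/dx = -(5x^4 - 3y)/(-3x + 5y^4) = (5x^4 - 3y)/(3x - 5y^4)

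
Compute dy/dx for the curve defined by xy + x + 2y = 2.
Differentiate both sides with respect to x, treating y as y(x). By the chain rule, any term containing y contributes a factor of y' = dy/dx when we differentiate it.

Move every term to one side and write the relation as F(x, y) = 0. Term by term,
  d/dx[xy] = x·y' + y
  d/dx[x] = 1
  d/dx[2y] = 2·y'
  d/dx[-2] = 0

The pieces without y' make up ∂F/∂x and the coefficient of y' is ∂F/∂y:
  ∂F/∂x = y + 1,
  ∂F/∂y = x + 2.

Since d/dx[F] = ∂F/∂x + (∂F/∂y)·y' = 0, solve for y':
  (∂F/∂y)·y' = -∂F/∂x
  dy/dx = -(∂F/∂x)/(∂F/∂y) = -(y + 1)/(x + 2) = (-y - 1)/(x + 2)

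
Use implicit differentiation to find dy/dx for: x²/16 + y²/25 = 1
Differentiate both sides with respect to x, treating y as y(x). By the chain rule, any term containing y contributes a factor of y' = dy/dx when we differentiate it.

Move every term to one side and write the relation as F(x, y) = 0. Term by term,
  d/dx[x^2/16] = x/8
  d/dx[y^2/25] = 2y·y'/25
  d/dx[-1] = 0

The pieces without y' make up ∂F/∂x and the coefficient of y' is ∂F/∂y:
  ∂F/∂x = x/8,
  ∂F/∂y = 2y/25.

Since d/dx[F] = ∂F/∂x + (∂F/∂y)·y' = 0, solve for y':
  (∂F/∂y)·y' = -∂F/∂x
  dy/dx = -(∂F/∂x)/(∂F/∂y) = -(x/8)/(2y/25) = -25x/(16y)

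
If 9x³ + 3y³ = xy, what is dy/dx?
Take d/dx of both sides. Since y is implicitly a function of x, the chain rule attaches a y' = dy/dx factor whenever we differentiate through y.

Set F(x, y) = (left side) − (right side), so the curve is F = 0. Differentiating each term of F:
  d/dx[9x^3] = 27x^2
  d/dx[-xy] = -x·y' - y
  d/dx[3y^3] = 9y^2·y'

Collecting, the y'-free part is the partial derivative in x and the y' coefficient is the partial derivative in y:
  ∂F/∂x = 27x^2 - y
  ∂F/∂y = -x + 9y^2

so d/dx[F(x, y(x))] = ∂F/∂x + (∂F/∂y)·y' = 0. Rearranging,
  dy/dx = -(∂F/∂x)/(∂F/∂y) = -(27x^2 - y)/(-x + 9y^2) = (27x^2 - y)/(x - 9y^2)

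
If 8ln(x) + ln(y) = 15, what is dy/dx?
Differentiate both sides with respect to x, treating y as y(x). By the chain rule, any term containing y contributes a factor of y' = dy/dx when we differentiate it.

Move every term to one side and write the relation as F(x, y) = 0. Term by term,
  d/dx[8ln(x)] = 8/x
  d/dx[ln(y)] = y'/y
  d/dx[-15] = 0

The pieces without y' make up ∂F/∂x and the coefficient of y' is ∂F/∂y:
  ∂F/∂x = 8/x,
  ∂F/∂y = 1/y.

Since d/dx[F] = ∂F/∂x + (∂F/∂y)·y' = 0, solve for y':
  (∂F/∂y)·y' = -∂F/∂x
  dy/dx = -(∂F/∂x)/(∂F/∂y) = -(8/x)/(1/y) = -8y/x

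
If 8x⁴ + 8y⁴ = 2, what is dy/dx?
Differentiate both sides with respect to x, treating y as y(x). By the chain rule, any term containing y contributes a factor of y' = dy/dx when we differentiate it.

Move every term to one side and write the relation as F(x, y) = 0. Term by term,
  d/dx[8x^4] = 32x^3
  d/dx[8y^4] = 32y^3·y'
  d/dx[-2] = 0

The pieces without y' make up ∂F/∂x and the coefficient of y' is ∂F/∂y:
  ∂F/∂x = 32x^3,
  ∂F/∂y = 32y^3.

Since d/dx[F] = ∂F/∂x + (∂F/∂y)·y' = 0, solve for y':
  (∂F/∂y)·y' = -∂F/∂x
  dy/dx = -(∂F/∂x)/(∂F/∂y) = -(32x^3)/(32y^3) = -x^3/y^3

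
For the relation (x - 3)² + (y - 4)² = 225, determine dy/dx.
Take d/dx of both sides. Since y is implicitly a function of x, the chain rule attaches a y' = dy/dx factor whenever we differentiate through y.

Set F(x, y) = (left side) − (right side), so the curve is F = 0. Differentiating each term of F:
  d/dx[(x - 3)^2] = 2x - 6
  d/dx[(y - 4)^2] = 2·y'(y - 4)
  d/dx[-225] = 0

Collecting, the y'-free part is the partial derivative in x and the y' coefficient is the partial derivative in y:
  ∂F/∂x = 2x - 6
  ∂F/∂y = 2y - 8

so d/dx[F(x, y(x))] = ∂F/∂x + (∂F/∂y)·y' = 0. Rearranging,
  dy/dx = -(∂F/∂x)/(∂F/∂y) = -(2x - 6)/(2y - 8) = (3 - x)/(y - 4)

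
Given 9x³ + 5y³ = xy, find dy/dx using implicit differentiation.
Differentiate the relation implicitly: treat y = y(x) and apply the chain rule, so every y-derivative picks up a y' = dy/dx factor.

With everything moved to the left-hand side, differentiate term by term:
  d/dx[9x^3] = 27x^2
  d/dx[-xy] = -x·y' - y
  d/dx[5y^3] = 15y^2·y'

Separating the contributions that come from x directly and those that come through y:
  without y':      27x^2 - y
  multiplying y':  -x + 15y^2

so (27x^2 - y) + (-x + 15y^2)·y' = 0, and therefore
  dy/dx = -(27x^2 - y)/(-x + 15y^2) = (27x^2 - y)/(x - 15y^2)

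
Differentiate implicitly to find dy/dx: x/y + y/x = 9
Differentiate both sides with respect to x, treating y as y(x). By the chain rule, any term containing y contributes a factor of y' = dy/dx when we differentiate it.

Move every term to one side and write the relation as F(x, y) = 0. Term by term,
  d/dx[x/y] = -x·y'/y^2 + 1/y
  d/dx[y/x] = y'/x - y/x^2
  d/dx[-9] = 0

The pieces without y' make up ∂F/∂x and the coefficient of y' is ∂F/∂y:
  ∂F/∂x = 1/y - y/x^2,
  ∂F/∂y = -x/y^2 + 1/x.

Since d/dx[F] = ∂F/∂x + (∂F/∂y)·y' = 0, solve for y':
  (∂F/∂y)·y' = -∂F/∂x
  dy/dx = -(∂F/∂x)/(∂F/∂y) = -(1/y - y/x^2)/(-x/y^2 + 1/x)
        = -((x - y)(x + y)/(x^2y))/(-(x - y)(x + y)/(xy^2)) = y/x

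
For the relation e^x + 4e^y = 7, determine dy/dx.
Take d/dx of both sides. Since y is implicitly a function of x, the chain rule attaches a y' = dy/dx factor whenever we differentiate through y.

Set F(x, y) = (left side) − (right side), so the curve is F = 0. Differentiating each term of F:
  d/dx[e^(x)] = e^(x)
  d/dx[4e^(y)] = 4·y'·e^(y)
  d/dx[-7] = 0

Collecting, the y'-free part is the partial derivative in x and the y' coefficient is the partial derivative in y:
  ∂F/∂x = e^(x)
  ∂F/∂y = 4e^(y)

so d/dx[F(x, y(x))] = ∂F/∂x + (∂F/∂y)·y' = 0. Rearranging,
  dy/dx = -(∂F/∂x)/(∂F/∂y) = -(e^(x))/(4e^(y)) = -e^(x - y)/4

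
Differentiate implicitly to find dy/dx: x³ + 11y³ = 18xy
Differentiate the relation implicitly: treat y = y(x) and apply the chain rule, so every y-derivative picks up a y' = dy/dx factor.

With everything moved to the left-hand side, differentiate term by term:
  d/dx[x^3] = 3x^2
  d/dx[-18xy] = -18x·y' - 18y
  d/dx[11y^3] = 33y^2·y'

Separating the contributions that come from x directly and those that come through y:
  without y':      3x^2 - 18y
  multiplying y':  -18x + 33y^2

so (3x^2 - 18y) + (-18x + 33y^2)·y' = 0, and therefore
  dy/dx = -(3x^2 - 18y)/(-18x + 33y^2) = (x^2 - 6y)/(6x - 11y^2)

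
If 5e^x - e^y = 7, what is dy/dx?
Apply d/dx to both sides, remembering that y depends on x. Each occurrence of y therefore brings in a y' = dy/dx via the chain rule.

With F(x, y) equal to the left-hand side minus the right, differentiate F term by term:
  d/dx[5e^(x)] = 5e^(x)
  d/dx[-e^(y)] = -y'·e^(y)
  d/dx[-7] = 0
Adding these up, d/dx[F] = 0 becomes
  (5e^(x)) + (-e^(y))·y' = 0,
so isolating y',
  dy/dx = -(5e^(x))/(-e^(y)) = 5e^(x - y)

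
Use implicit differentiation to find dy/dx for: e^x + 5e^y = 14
Apply d/dx to both sides, remembering that y depends on x. Each occurrence of y therefore brings in a y' = dy/dx via the chain rule.

With F(x, y) equal to the left-hand side minus the right, differentiate F term by term:
  d/dx[e^(x)] = e^(x)
  d/dx[5e^(y)] = 5·y'·e^(y)
  d/dx[-14] = 0
Adding these up, d/dx[F] = 0 becomes
  (e^(x)) + (5e^(y))·y' = 0,
so isolating y',
  dy/dx = -(e^(x))/(5e^(y)) = -e^(x - y)/5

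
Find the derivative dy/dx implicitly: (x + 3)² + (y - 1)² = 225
Apply d/dx to both sides, remembering that y depends on x. Each occurrence of y therefore brings in a y' = dy/dx via the chain rule.

With F(x, y) equal to the left-hand side minus the right, differentiate F term by term:
  d/dx[(x + 3)^2] = 2x + 6
  d/dx[(y - 1)^2] = 2·y'(y - 1)
  d/dx[-225] = 0
Adding these up, d/dx[F] = 0 becomes
  (2x + 6) + (2y - 2)·y' = 0,
so isolating y',
  dy/dx = -(2x + 6)/(2y - 2) = (-x - 3)/(y - 1)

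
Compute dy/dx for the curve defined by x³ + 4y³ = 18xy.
Differentiate the relation implicitly: treat y = y(x) and apply the chain rule, so every y-derivative picks up a y' = dy/dx factor.

With everything moved to the left-hand side, differentiate term by term:
  d/dx[x^3] = 3x^2
  d/dx[-18xy] = -18x·y' - 18y
  d/dx[4y^3] = 12y^2·y'

Separating the contributions that come from x directly and those that come through y:
  without y':      3x^2 - 18y
  multiplying y':  -18x + 12y^2

so (3x^2 - 18y) + (-18x + 12y^2)·y' = 0, and therefore
  dy/dx = -(3x^2 - 18y)/(-18x + 12y^2) = (x^2 - 6y)/(2(3x - 2y^2))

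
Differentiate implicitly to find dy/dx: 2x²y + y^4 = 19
Apply d/dx to both sides, remembering that y depends on x. Each occurrence of y therefore brings in a y' = dy/dx via the chain rule.

With F(x, y) equal to the left-hand side minus the right, differentiate F term by term:
  d/dx[2x^2y] = 2x^2·y' + 4xy
  d/dx[y^4] = 4y^3·y'
  d/dx[-19] = 0
Adding these up, d/dx[F] = 0 becomes
  (4xy) + (2x^2 + 4y^3)·y' = 0,
so isolating y',
  dy/dx = -(4xy)/(2x^2 + 4y^3) = -2xy/(x^2 + 2y^3)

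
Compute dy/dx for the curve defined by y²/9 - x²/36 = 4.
Differentiate the relation implicitly: treat y = y(x) and apply the chain rule, so every y-derivative picks up a y' = dy/dx factor.

With everything moved to the left-hand side, differentiate term by term:
  d/dx[-x^2/36] = -x/18
  d/dx[y^2/9] = 2y·y'/9
  d/dx[-4] = 0

Separating the contributions that come from x directly and those that come through y:
  without y':      -x/18
  multiplying y':  2y/9

so (-x/18) + (2y/9)·y' = 0, and therefore
  dy/dx = -(-x/18)/(2y/9) = x/(4y)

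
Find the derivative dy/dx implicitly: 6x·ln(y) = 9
Apply d/dx to both sides, remembering that y depends on x. Each occurrence of y therefore brings in a y' = dy/dx via the chain rule.

With F(x, y) equal to the left-hand side minus the right, differentiate F term by term:
  d/dx[6x·ln(y)] = 6x·y'/y + 6ln(y)
  d/dx[-9] = 0
Adding these up, d/dx[F] = 0 becomes
  (6ln(y)) + (6x/y)·y' = 0,
so isolating y',
  dy/dx = -(6ln(y))/(6x/y) = -y·ln(y)/x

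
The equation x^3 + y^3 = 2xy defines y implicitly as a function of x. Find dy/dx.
Differentiate both sides with respect to x, treating y as y(x). By the chain rule, any term containing y contributes a factor of y' = dy/dx when we differentiate it.

Move every term to one side and write the relation as F(x, y) = 0. Term by term,
  d/dx[x^3] = 3x^2
  d/dx[-2xy] = -2x·y' - 2y
  d/dx[y^3] = 3y^2·y'

The pieces without y' make up ∂F/∂x and the coefficient of y' is ∂F/∂y:
  ∂F/∂x = 3x^2 - 2y,
  ∂F/∂y = -2x + 3y^2.

Since d/dx[F] = ∂F/∂x + (∂F/∂y)·y' = 0, solve for y':
  (∂F/∂y)·y' = -∂F/∂x
  dy/dx = -(∂F/∂x)/(∂F/∂y) = -(3x^2 - 2y)/(-2x + 3y^2) = (3x^2 - 2y)/(2x - 3y^2)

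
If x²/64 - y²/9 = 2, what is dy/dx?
Differentiate both sides with respect to x, treating y as y(x). By the chain rule, any term containing y contributes a factor of y' = dy/dx when we differentiate it.

Move every term to one side and write the relation as F(x, y) = 0. Term by term,
  d/dx[x^2/64] = x/32
  d/dx[-y^2/9] = -2y·y'/9
  d/dx[-2] = 0

The pieces without y' make up ∂F/∂x and the coefficient of y' is ∂F/∂y:
  ∂F/∂x = x/32,
  ∂F/∂y = -2y/9.

Since d/dx[F] = ∂F/∂x + (∂F/∂y)·y' = 0, solve for y':
  (∂F/∂y)·y' = -∂F/∂x
  dy/dx = -(∂F/∂x)/(∂F/∂y) = -(x/32)/(-2y/9) = 9x/(64y)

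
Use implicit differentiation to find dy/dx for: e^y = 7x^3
Take d/dx of both sides. Since y is implicitly a function of x, the chain rule attaches a y' = dy/dx factor whenever we differentiate through y.

Set F(x, y) = (left side) − (right side), so the curve is F = 0. Differentiating each term of F:
  d/dx[-7x^3] = -21x^2
  d/dx[e^(y)] = y'·e^(y)

Collecting, the y'-free part is the partial derivative in x and the y' coefficient is the partial derivative in y:
  ∂F/∂x = -21x^2
  ∂F/∂y = e^(y)

so d/dx[F(x, y(x))] = ∂F/∂x + (∂F/∂y)·y' = 0. Rearranging,
  dy/dx = -(∂F/∂x)/(∂F/∂y) = -(-21x^2)/(e^(y)) = 21x^2e^(-y)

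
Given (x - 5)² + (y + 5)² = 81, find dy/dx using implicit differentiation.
Differentiate the relation implicitly: treat y = y(x) and apply the chain rule, so every y-derivative picks up a y' = dy/dx factor.

With everything moved to the left-hand side, differentiate term by term:
  d/dx[(x - 5)^2] = 2x - 10
  d/dx[(y + 5)^2] = 2·y'(y + 5)
  d/dx[-81] = 0

Separating the contributions that come from x directly and those that come through y:
  without y':      2x - 10
  multiplying y':  2y + 10

so (2x - 10) + (2y + 10)·y' = 0, and therefore
  dy/dx = -(2x - 10)/(2y + 10) = (5 - x)/(y + 5)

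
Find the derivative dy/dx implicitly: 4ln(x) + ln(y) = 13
Take d/dx of both sides. Since y is implicitly a function of x, the chain rule attaches a y' = dy/dx factor whenever we differentiate through y.

Set F(x, y) = (left side) − (right side), so the curve is F = 0. Differentiating each term of F:
  d/dx[4ln(x)] = 4/x
  d/dx[ln(y)] = y'/y
  d/dx[-13] = 0

Collecting, the y'-free part is the partial derivative in x and the y' coefficient is the partial derivative in y:
  ∂F/∂x = 4/x
  ∂F/∂y = 1/y

so d/dx[F(x, y(x))] = ∂F/∂x + (∂F/∂y)·y' = 0. Rearranging,
  dy/dx = -(∂F/∂x)/(∂F/∂y) = -(4/x)/(1/y) = -4y/x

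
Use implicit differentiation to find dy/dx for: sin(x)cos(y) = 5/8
Take d/dx of both sides. Since y is implicitly a function of x, the chain rule attaches a y' = dy/dx factor whenever we differentiate through y.

Set F(x, y) = (left side) − (right side), so the curve is F = 0. Differentiating each term of F:
  d/dx[sin(x)·cos(y)] = -y'·sin(x)·sin(y) + cos(x)·cos(y)
  d/dx[-5/8] = 0

Collecting, the y'-free part is the partial derivative in x and the y' coefficient is the partial derivative in y:
  ∂F/∂x = cos(x)·cos(y)
  ∂F/∂y = -sin(x)·sin(y)

so d/dx[F(x, y(x))] = ∂F/∂x + (∂F/∂y)·y' = 0. Rearranging,
  dy/dx = -(∂F/∂x)/(∂F/∂y) = -(cos(x)·cos(y))/(-sin(x)·sin(y)) = 1/(tan(x)·tan(y))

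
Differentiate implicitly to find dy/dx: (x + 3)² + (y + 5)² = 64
Apply d/dx to both sides, remembering that y depends on x. Each occurrence of y therefore brings in a y' = dy/dx via the chain rule.

With F(x, y) equal to the left-hand side minus the right, differentiate F term by term:
  d/dx[(x + 3)^2] = 2x + 6
  d/dx[(y + 5)^2] = 2·y'(y + 5)
  d/dx[-64] = 0
Adding these up, d/dx[F] = 0 becomes
  (2x + 6) + (2y + 10)·y' = 0,
so isolating y',
  dy/dx = -(2x + 6)/(2y + 10) = (-x - 3)/(y + 5)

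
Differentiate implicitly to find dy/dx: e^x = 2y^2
Differentiate the relation implicitly: treat y = y(x) and apply the chain rule, so every y-derivative picks up a y' = dy/dx factor.

With everything moved to the left-hand side, differentiate term by term:
  d/dx[-2y^2] = -4y·y'
  d/dx[e^(x)] = e^(x)

Separating the contributions that come from x directly and those that come through y:
  without y':      e^(x)
  multiplying y':  -4y

so (e^(x)) + (-4y)·y' = 0, and therefore
  dy/dx = -(e^(x))/(-4y) = e^(x)/(4y)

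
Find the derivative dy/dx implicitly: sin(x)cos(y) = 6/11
Differentiate the relation implicitly: treat y = y(x) and apply the chain rule, so every y-derivative picks up a y' = dy/dx factor.

With everything moved to the left-hand side, differentiate term by term:
  d/dx[sin(x)·cos(y)] = -y'·sin(x)·sin(y) + cos(x)·cos(y)
  d/dx[-6/11] = 0

Separating the contributions that come from x directly and those that come through y:
  without y':      cos(x)·cos(y)
  multiplying y':  -sin(x)·sin(y)

so (cos(x)·cos(y)) + (-sin(x)·sin(y))·y' = 0, and therefore
  dy/dx = -(cos(x)·cos(y))/(-sin(x)·sin(y)) = 1/(tan(x)·tan(y))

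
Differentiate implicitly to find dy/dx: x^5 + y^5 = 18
Differentiate the relation implicitly: treat y = y(x) and apply the chain rule, so every y-derivative picks up a y' = dy/dx factor.

With everything moved to the left-hand side, differentiate term by term:
  d/dx[x^5] = 5x^4
  d/dx[y^5] = 5y^4·y'
  d/dx[-18] = 0

Separating the contributions that come from x directly and those that come through y:
  without y':      5x^4
  multiplying y':  5y^4

so (5x^4) + (5y^4)·y' = 0, and therefore
  dy/dx = -(5x^4)/(5y^4) = -x^4/y^4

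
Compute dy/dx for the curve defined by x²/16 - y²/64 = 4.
Apply d/dx to both sides, remembering that y depends on x. Each occurrence of y therefore brings in a y' = dy/dx via the chain rule.

With F(x, y) equal to the left-hand side minus the right, differentiate F term by term:
  d/dx[x^2/16] = x/8
  d/dx[-y^2/64] = -y·y'/32
  d/dx[-4] = 0
Adding these up, d/dx[F] = 0 becomes
  (x/8) + (-y/32)·y' = 0,
so isolating y',
  dy/dx = -(x/8)/(-y/32) = 4x/y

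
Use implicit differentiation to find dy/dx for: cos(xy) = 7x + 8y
Apply d/dx to both sides, remembering that y depends on x. Each occurrence of y therefore brings in a y' = dy/dx via the chain rule.

With F(x, y) equal to the left-hand side minus the right, differentiate F term by term:
  d/dx[-7x] = -7
  d/dx[-8y] = -8·y'
  d/dx[cos(xy)] = -(x·y' + y)·sin(xy)
Adding these up, d/dx[F] = 0 becomes
  (-y·sin(xy) - 7) + (-x·sin(xy) - 8)·y' = 0,
so isolating y',
  dy/dx = -(-y·sin(xy) - 7)/(-x·sin(xy) - 8) = -(y·sin(xy) + 7)/(x·sin(xy) + 8)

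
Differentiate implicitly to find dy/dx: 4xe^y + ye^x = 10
Take d/dx of both sides. Since y is implicitly a function of x, the chain rule attaches a y' = dy/dx factor whenever we differentiate through y.

Set F(x, y) = (left side) − (right side), so the curve is F = 0. Differentiating each term of F:
  d/dx[4x·e^(y)] = 4x·y'·e^(y) + 4e^(y)
  d/dx[y·e^(x)] = y·e^(x) + y'·e^(x)
  d/dx[-10] = 0

Collecting, the y'-free part is the partial derivative in x and the y' coefficient is the partial derivative in y:
  ∂F/∂x = y·e^(x) + 4e^(y)
  ∂F/∂y = 4x·e^(y) + e^(x)

so d/dx[F(x, y(x))] = ∂F/∂x + (∂F/∂y)·y' = 0. Rearranging,
  dy/dx = -(∂F/∂x)/(∂F/∂y) = -(y·e^(x) + 4e^(y))/(4x·e^(y) + e^(x)) = (-y·e^(x) - 4e^(y))/(4x·e^(y) + e^(x))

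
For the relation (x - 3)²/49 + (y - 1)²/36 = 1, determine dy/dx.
Differentiate the relation implicitly: treat y = y(x) and apply the chain rule, so every y-derivative picks up a y' = dy/dx factor.

With everything moved to the left-hand side, differentiate term by term:
  d/dx[(x - 3)^2/49] = 2x/49 - 6/49
  d/dx[(y - 1)^2/36] = y'(y - 1)/18
  d/dx[-1] = 0

Separating the contributions that come from x directly and those that come through y:
  without y':      2x/49 - 6/49
  multiplying y':  y/18 - 1/18

so (2x/49 - 6/49) + (y/18 - 1/18)·y' = 0, and therefore
  dy/dx = -(2x/49 - 6/49)/(y/18 - 1/18)
        = -(2(x - 3)/49)/((y - 1)/18) = 36(3 - x)/(49(y - 1))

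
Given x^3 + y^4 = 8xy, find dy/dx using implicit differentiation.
Take d/dx of both sides. Since y is implicitly a function of x, the chain rule attaches a y' = dy/dx factor whenever we differentiate through y.

Set F(x, y) = (left side) − (right side), so the curve is F = 0. Differentiating each term of F:
  d/dx[x^3] = 3x^2
  d/dx[-8xy] = -8x·y' - 8y
  d/dx[y^4] = 4y^3·y'

Collecting, the y'-free part is the partial derivative in x and the y' coefficient is the partial derivative in y:
  ∂F/∂x = 3x^2 - 8y
  ∂F/∂y = -8x + 4y^3

so d/dx[F(x, y(x))] = ∂F/∂x + (∂F/∂y)·y' = 0. Rearranging,
  dy/dx = -(∂F/∂x)/(∂F/∂y) = -(3x^2 - 8y)/(-8x + 4y^3) = (3x^2 - 8y)/(4(2x - y^3))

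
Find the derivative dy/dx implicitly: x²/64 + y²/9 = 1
Apply d/dx to both sides, remembering that y depends on x. Each occurrence of y therefore brings in a y' = dy/dx via the chain rule.

With F(x, y) equal to the left-hand side minus the right, differentiate F term by term:
  d/dx[x^2/64] = x/32
  d/dx[y^2/9] = 2y·y'/9
  d/dx[-1] = 0
Adding these up, d/dx[F] = 0 becomes
  (x/32) + (2y/9)·y' = 0,
so isolating y',
  dy/dx = -(x/32)/(2y/9) = -9x/(64y)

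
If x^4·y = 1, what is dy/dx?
Differentiate both sides with respect to x, treating y as y(x). By the chain rule, any term containing y contributes a factor of y' = dy/dx when we differentiate it.

Move every term to one side and write the relation as F(x, y) = 0. Term by term,
  d/dx[x^4y] = x^4·y' + 4x^3y
  d/dx[-1] = 0

The pieces without y' make up ∂F/∂x and the coefficient of y' is ∂F/∂y:
  ∂F/∂x = 4x^3y,
  ∂F/∂y = x^4.

Since d/dx[F] = ∂F/∂x + (∂F/∂y)·y' = 0, solve for y':
  (∂F/∂y)·y' = -∂F/∂x
  dy/dx = -(∂F/∂x)/(∂F/∂y) = -(4x^3y)/(x^4) = -4y/x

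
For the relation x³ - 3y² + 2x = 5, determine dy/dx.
Differentiate the relation implicitly: treat y = y(x) and apply the chain rule, so every y-derivative picks up a y' = dy/dx factor.

With everything moved to the left-hand side, differentiate term by term:
  d/dx[x^3] = 3x^2
  d/dx[2x] = 2
  d/dx[-3y^2] = -6y·y'
  d/dx[-5] = 0

Separating the contributions that come from x directly and those that come through y:
  without y':      3x^2 + 2
  multiplying y':  -6y

so (3x^2 + 2) + (-6y)·y' = 0, and therefore
  dy/dx = -(3x^2 + 2)/(-6y) = (3x^2 + 2)/(6y)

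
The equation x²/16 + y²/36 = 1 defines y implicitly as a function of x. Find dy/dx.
Apply d/dx to both sides, remembering that y depends on x. Each occurrence of y therefore brings in a y' = dy/dx via the chain rule.

With F(x, y) equal to the left-hand side minus the right, differentiate F term by term:
  d/dx[x^2/16] = x/8
  d/dx[y^2/36] = y·y'/18
  d/dx[-1] = 0
Adding these up, d/dx[F] = 0 becomes
  (x/8) + (y/18)·y' = 0,
so isolating y',
  dy/dx = -(x/8)/(y/18) = -9x/(4y)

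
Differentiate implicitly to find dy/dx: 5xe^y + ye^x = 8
Differentiate the relation implicitly: treat y = y(x) and apply the chain rule, so every y-derivative picks up a y' = dy/dx factor.

With everything moved to the left-hand side, differentiate term by term:
  d/dx[5x·e^(y)] = 5x·y'·e^(y) + 5e^(y)
  d/dx[y·e^(x)] = y·e^(x) + y'·e^(x)
  d/dx[-8] = 0

Separating the contributions that come from x directly and those that come through y:
  without y':      y·e^(x) + 5e^(y)
  multiplying y':  5x·e^(y) + e^(x)

so (y·e^(x) + 5e^(y)) + (5x·e^(y) + e^(x))·y' = 0, and therefore
  dy/dx = -(y·e^(x) + 5e^(y))/(5x·e^(y) + e^(x)) = (-y·e^(x) - 5e^(y))/(5x·e^(y) + e^(x))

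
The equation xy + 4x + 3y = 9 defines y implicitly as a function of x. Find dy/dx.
Apply d/dx to both sides, remembering that y depends on x. Each occurrence of y therefore brings in a y' = dy/dx via the chain rule.

With F(x, y) equal to the left-hand side minus the right, differentiate F term by term:
  d/dx[xy] = x·y' + y
  d/dx[4x] = 4
  d/dx[3y] = 3·y'
  d/dx[-9] = 0
Adding these up, d/dx[F] = 0 becomes
  (y + 4) + (x + 3)·y' = 0,
so isolating y',
  dy/dx = -(y + 4)/(x + 3) = (-y - 4)/(x + 3)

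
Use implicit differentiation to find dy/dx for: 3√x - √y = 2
Apply d/dx to both sides, remembering that y depends on x. Each occurrence of y therefore brings in a y' = dy/dx via the chain rule.

With F(x, y) equal to the left-hand side minus the right, differentiate F term by term:
  d/dx[3√(x)] = 3/(2√(x))
  d/dx[-√(y)] = -y'/(2√(y))
  d/dx[-2] = 0
Adding these up, d/dx[F] = 0 becomes
  (3/(2√(x))) + (-1/(2√(y)))·y' = 0,
so isolating y',
  dy/dx = -(3/(2√(x)))/(-1/(2√(y))) = 3√(y)/√(x)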